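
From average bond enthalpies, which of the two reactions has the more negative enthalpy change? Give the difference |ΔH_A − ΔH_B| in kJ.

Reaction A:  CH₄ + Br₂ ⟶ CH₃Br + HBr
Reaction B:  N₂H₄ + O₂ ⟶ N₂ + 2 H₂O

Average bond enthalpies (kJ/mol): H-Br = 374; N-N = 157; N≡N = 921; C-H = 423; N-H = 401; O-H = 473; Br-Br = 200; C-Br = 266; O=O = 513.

Reaction A:
  Bonds broken (reactants):
    Br-Br: 1 × 200 = 200
    C-H: 4 × 423 = 1692
    Σ(broken) = 1892 kJ
  Bonds formed (products):
    C-Br: 1 × 266 = 266
    C-H: 3 × 423 = 1269
    H-Br: 1 × 374 = 374
    Σ(formed) = 1909 kJ
  ΔH_A = 1892 − 1909 = −17 kJ
Reaction B:
  Bonds broken (reactants):
    N-H: 4 × 401 = 1604
    N-N: 1 × 157 = 157
    O=O: 1 × 513 = 513
    Σ(broken) = 2274 kJ
  Bonds formed (products):
    N≡N: 1 × 921 = 921
    O-H: 4 × 473 = 1892
    Σ(formed) = 2813 kJ
  ΔH_B = 2274 − 2813 = −539 kJ
ΔH_A − ΔH_B = +522 kJ, so reaction B has the more negative ΔH; |ΔH_A − ΔH_B| = 522 kJ.

Reaction B, by 522 kJ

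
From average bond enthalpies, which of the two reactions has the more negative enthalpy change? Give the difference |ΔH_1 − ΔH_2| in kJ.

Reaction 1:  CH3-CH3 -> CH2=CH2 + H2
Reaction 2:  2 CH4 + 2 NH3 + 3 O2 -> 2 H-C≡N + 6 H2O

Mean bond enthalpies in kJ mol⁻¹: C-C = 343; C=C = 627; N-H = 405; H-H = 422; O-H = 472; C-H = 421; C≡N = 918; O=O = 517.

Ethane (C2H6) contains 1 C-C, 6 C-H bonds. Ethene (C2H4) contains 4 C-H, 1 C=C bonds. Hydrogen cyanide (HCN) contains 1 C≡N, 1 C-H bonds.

Reaction 2, by 1129 kJ

Reaction 1:
  Bonds broken (reactants):
    C-C: 1 × 343 = 343
    C-H: 6 × 421 = 2526
    Σ(broken) = 2869 kJ
  Bonds formed (products):
    C-H: 4 × 421 = 1684
    C=C: 1 × 627 = 627
    H-H: 1 × 422 = 422
    Σ(formed) = 2733 kJ
  ΔH_1 = 2869 − 2733 = +136 kJ
Reaction 2:
  Bonds broken (reactants):
    C-H: 8 × 421 = 3368
    N-H: 6 × 405 = 2430
    O=O: 3 × 517 = 1551
    Σ(broken) = 7349 kJ
  Bonds formed (products):
    C≡N: 2 × 918 = 1836
    C-H: 2 × 421 = 842
    O-H: 12 × 472 = 5664
    Σ(formed) = 8342 kJ
  ΔH_2 = 7349 − 8342 = −993 kJ
ΔH_1 − ΔH_2 = +1129 kJ, so reaction 2 has the more negative ΔH; |ΔH_1 − ΔH_2| = 1129 kJ.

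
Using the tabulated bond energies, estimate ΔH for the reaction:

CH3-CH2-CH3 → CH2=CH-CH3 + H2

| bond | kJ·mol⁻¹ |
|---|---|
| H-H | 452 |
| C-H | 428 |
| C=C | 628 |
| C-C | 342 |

ΔH ≈ +118 kJ

Bonds broken (reactants):
  C-C: 2 × 342 = 684
  C-H: 8 × 428 = 3424
  Σ(broken) = 4108 kJ
Bonds formed (products):
  C-C: 1 × 342 = 342
  C-H: 6 × 428 = 2568
  C=C: 1 × 628 = 628
  H-H: 1 × 452 = 452
  Σ(formed) = 3990 kJ
ΔH = Σ(broken) − Σ(formed) = 4108 − 3990 = +118 kJ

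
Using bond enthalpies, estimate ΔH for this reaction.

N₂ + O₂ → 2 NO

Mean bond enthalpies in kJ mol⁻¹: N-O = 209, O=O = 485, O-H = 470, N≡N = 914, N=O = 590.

Bonds broken (reactants):
  N≡N: 1 × 914 = 914
  O=O: 1 × 485 = 485
  Σ(broken) = 1399 kJ
Bonds formed (products):
  N=O: 2 × 590 = 1180
  Σ(formed) = 1180 kJ
ΔH = Σ(broken) − Σ(formed) = 1399 − 1180 = +219 kJ

ΔH ≈ +219 kJ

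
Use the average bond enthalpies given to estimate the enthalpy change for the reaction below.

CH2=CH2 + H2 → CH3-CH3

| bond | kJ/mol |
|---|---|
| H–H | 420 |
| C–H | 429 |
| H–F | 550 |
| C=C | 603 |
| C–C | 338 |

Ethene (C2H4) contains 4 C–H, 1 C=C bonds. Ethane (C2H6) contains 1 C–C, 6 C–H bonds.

Bonds broken (reactants):
  C–H: 4 × 429 = 1716
  C=C: 1 × 603 = 603
  H–H: 1 × 420 = 420
  Σ(broken) = 2739 kJ
Bonds formed (products):
  C–C: 1 × 338 = 338
  C–H: 6 × 429 = 2574
  Σ(formed) = 2912 kJ
ΔH = Σ(broken) − Σ(formed) = 2739 − 2912 = −173 kJ

ΔH ≈ −173 kJ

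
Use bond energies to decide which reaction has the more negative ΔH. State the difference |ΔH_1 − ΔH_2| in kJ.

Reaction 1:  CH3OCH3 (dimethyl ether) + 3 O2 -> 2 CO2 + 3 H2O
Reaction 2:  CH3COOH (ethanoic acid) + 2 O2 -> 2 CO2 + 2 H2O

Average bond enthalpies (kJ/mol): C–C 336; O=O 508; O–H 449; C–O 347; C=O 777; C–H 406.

Reaction 1, by 387 kJ

Reaction 1:
  Bonds broken (reactants):
    C–H: 6 × 406 = 2436
    C–O: 2 × 347 = 694
    O=O: 3 × 508 = 1524
    Σ(broken) = 4654 kJ
  Bonds formed (products):
    C=O: 4 × 777 = 3108
    O–H: 6 × 449 = 2694
    Σ(formed) = 5802 kJ
  ΔH_1 = 4654 − 5802 = −1148 kJ
Reaction 2:
  Bonds broken (reactants):
    C–C: 1 × 336 = 336
    C–H: 3 × 406 = 1218
    C–O: 1 × 347 = 347
    C=O: 1 × 777 = 777
    O–H: 1 × 449 = 449
    O=O: 2 × 508 = 1016
    Σ(broken) = 4143 kJ
  Bonds formed (products):
    C=O: 4 × 777 = 3108
    O–H: 4 × 449 = 1796
    Σ(formed) = 4904 kJ
  ΔH_2 = 4143 − 4904 = −761 kJ
ΔH_1 − ΔH_2 = −387 kJ, so reaction 1 has the more negative ΔH; |ΔH_1 − ΔH_2| = 387 kJ.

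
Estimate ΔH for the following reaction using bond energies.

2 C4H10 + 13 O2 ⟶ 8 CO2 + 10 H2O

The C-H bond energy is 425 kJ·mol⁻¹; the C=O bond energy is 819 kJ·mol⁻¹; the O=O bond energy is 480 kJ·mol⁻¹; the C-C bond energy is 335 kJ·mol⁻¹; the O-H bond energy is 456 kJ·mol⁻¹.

ΔH ≈ −5474 kJ

Bonds broken (reactants):
  C-C: 6 × 335 = 2010
  C-H: 20 × 425 = 8500
  O=O: 13 × 480 = 6240
  Σ(broken) = 16750 kJ
Bonds formed (products):
  C=O: 16 × 819 = 13104
  O-H: 20 × 456 = 9120
  Σ(formed) = 22224 kJ
ΔH = Σ(broken) − Σ(formed) = 16750 − 22224 = −5474 kJ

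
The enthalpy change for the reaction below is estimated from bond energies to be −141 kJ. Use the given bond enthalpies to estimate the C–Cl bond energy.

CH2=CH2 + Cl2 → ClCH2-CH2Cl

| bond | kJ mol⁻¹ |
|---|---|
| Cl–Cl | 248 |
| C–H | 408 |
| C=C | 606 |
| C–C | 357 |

Let D be the C–Cl bond energy.
Σ(broken) = 4×408 + 1×606 + 1×248 = 2486
Σ(formed) = 1×357 + 2×D + 4×408 = 1989 + 2D
ΔH = Σ(broken) − Σ(formed) = (2486) − (1989 + 2D) = +497 − 2D
Setting this equal to −141 kJ gives 2D = 638, so D = 319 kJ/mol.

D(C–Cl) ≈ 319 kJ/mol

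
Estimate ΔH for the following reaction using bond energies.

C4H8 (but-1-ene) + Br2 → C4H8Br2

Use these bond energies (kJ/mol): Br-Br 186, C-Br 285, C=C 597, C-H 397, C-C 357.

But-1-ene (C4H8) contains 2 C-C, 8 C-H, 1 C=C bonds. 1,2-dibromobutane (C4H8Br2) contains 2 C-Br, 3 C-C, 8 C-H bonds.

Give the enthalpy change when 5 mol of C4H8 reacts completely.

Bonds broken (reactants):
  Br-Br: 1 × 186 = 186
  C-C: 2 × 357 = 714
  C-H: 8 × 397 = 3176
  C=C: 1 × 597 = 597
  Σ(broken) = 4673 kJ
Bonds formed (products):
  C-Br: 2 × 285 = 570
  C-C: 3 × 357 = 1071
  C-H: 8 × 397 = 3176
  Σ(formed) = 4817 kJ
ΔH = Σ(broken) − Σ(formed) = 4673 − 4817 = −144 kJ
For 5× the reaction as written: 5 × (−144) = −720 kJ

ΔH = −720 kJ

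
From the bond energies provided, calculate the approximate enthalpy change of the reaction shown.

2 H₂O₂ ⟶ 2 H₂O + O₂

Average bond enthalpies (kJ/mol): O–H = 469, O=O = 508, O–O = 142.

ΔH ≈ −224 kJ

Bonds broken (reactants):
  O–H: 4 × 469 = 1876
  O–O: 2 × 142 = 284
  Σ(broken) = 2160 kJ
Bonds formed (products):
  O–H: 4 × 469 = 1876
  O=O: 1 × 508 = 508
  Σ(formed) = 2384 kJ
ΔH = Σ(broken) − Σ(formed) = 2160 − 2384 = −224 kJ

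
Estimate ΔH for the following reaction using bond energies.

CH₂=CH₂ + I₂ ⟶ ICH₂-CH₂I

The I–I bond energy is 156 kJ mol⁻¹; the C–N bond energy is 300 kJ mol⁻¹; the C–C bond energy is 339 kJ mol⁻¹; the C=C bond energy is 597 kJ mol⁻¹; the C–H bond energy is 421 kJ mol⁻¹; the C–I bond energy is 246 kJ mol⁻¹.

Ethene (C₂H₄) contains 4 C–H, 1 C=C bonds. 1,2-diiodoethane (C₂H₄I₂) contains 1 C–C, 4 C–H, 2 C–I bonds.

ΔH ≈ −78 kJ

Bonds broken (reactants):
  C–H: 4 × 421 = 1684
  C=C: 1 × 597 = 597
  I–I: 1 × 156 = 156
  Σ(broken) = 2437 kJ
Bonds formed (products):
  C–C: 1 × 339 = 339
  C–H: 4 × 421 = 1684
  C–I: 2 × 246 = 492
  Σ(formed) = 2515 kJ
ΔH = Σ(broken) − Σ(formed) = 2437 − 2515 = −78 kJ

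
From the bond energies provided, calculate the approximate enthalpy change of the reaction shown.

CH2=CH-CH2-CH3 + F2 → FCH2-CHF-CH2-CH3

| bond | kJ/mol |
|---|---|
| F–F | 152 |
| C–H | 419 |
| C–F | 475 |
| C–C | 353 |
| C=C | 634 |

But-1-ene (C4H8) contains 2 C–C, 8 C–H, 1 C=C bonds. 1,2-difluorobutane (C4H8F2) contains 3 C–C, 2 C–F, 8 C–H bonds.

Bonds broken (reactants):
  C–C: 2 × 353 = 706
  C–H: 8 × 419 = 3352
  C=C: 1 × 634 = 634
  F–F: 1 × 152 = 152
  Σ(broken) = 4844 kJ
Bonds formed (products):
  C–C: 3 × 353 = 1059
  C–F: 2 × 475 = 950
  C–H: 8 × 419 = 3352
  Σ(formed) = 5361 kJ
ΔH = Σ(broken) − Σ(formed) = 4844 − 5361 = −517 kJ

ΔH ≈ −517 kJ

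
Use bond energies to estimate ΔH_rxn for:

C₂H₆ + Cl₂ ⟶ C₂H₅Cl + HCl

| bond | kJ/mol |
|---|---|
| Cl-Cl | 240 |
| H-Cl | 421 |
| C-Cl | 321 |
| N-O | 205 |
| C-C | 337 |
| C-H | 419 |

ΔH ≈ −83 kJ

Bonds broken (reactants):
  C-C: 1 × 337 = 337
  C-H: 6 × 419 = 2514
  Cl-Cl: 1 × 240 = 240
  Σ(broken) = 3091 kJ
Bonds formed (products):
  C-C: 1 × 337 = 337
  C-Cl: 1 × 321 = 321
  C-H: 5 × 419 = 2095
  H-Cl: 1 × 421 = 421
  Σ(formed) = 3174 kJ
ΔH = Σ(broken) − Σ(formed) = 3091 − 3174 = −83 kJ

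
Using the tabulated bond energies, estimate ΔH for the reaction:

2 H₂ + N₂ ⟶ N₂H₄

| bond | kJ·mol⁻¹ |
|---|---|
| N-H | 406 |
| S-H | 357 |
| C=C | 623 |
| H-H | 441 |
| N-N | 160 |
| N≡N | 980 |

Bonds broken (reactants):
  H-H: 2 × 441 = 882
  N≡N: 1 × 980 = 980
  Σ(broken) = 1862 kJ
Bonds formed (products):
  N-H: 4 × 406 = 1624
  N-N: 1 × 160 = 160
  Σ(formed) = 1784 kJ
ΔH = Σ(broken) − Σ(formed) = 1862 − 1784 = +78 kJ

ΔH ≈ +78 kJ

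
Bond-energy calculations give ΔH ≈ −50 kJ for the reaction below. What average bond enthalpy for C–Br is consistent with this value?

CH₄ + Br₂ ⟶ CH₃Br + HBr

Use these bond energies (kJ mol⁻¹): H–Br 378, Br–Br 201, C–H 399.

Let D be the C–Br bond energy.
Σ(broken) = 1×201 + 4×399 = 1797
Σ(formed) = 1×D + 3×399 + 1×378 = 1575 + D
ΔH = Σ(broken) − Σ(formed) = (1797) − (1575 + D) = +222 − D
Setting this equal to −50 kJ gives D = 272 kJ/mol.

D(C–Br) ≈ 272 kJ/mol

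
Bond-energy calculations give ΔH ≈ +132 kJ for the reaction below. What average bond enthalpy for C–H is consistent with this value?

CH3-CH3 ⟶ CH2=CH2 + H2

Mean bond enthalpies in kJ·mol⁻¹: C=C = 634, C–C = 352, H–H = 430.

D(C–H) ≈ 422 kJ/mol

Let D be the C–H bond energy.
Σ(broken) = 1×352 + 6×D = 352 + 6D
Σ(formed) = 4×D + 1×634 + 1×430 = 1064 + 4D
ΔH = Σ(broken) − Σ(formed) = (352 + 6D) − (1064 + 4D) = −712 + 2D
Setting this equal to +132 kJ gives 2D = 844, so D = 422 kJ/mol.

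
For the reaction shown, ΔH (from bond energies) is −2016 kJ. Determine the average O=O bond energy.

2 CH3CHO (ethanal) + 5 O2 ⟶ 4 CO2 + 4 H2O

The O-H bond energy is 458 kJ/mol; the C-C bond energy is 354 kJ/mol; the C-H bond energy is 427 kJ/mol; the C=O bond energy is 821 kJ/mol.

D(O=O) ≈ 490 kJ/mol

Let D be the O=O bond energy.
Σ(broken) = 2×354 + 8×427 + 2×821 + 5×D = 5766 + 5D
Σ(formed) = 8×821 + 8×458 = 10232
ΔH = Σ(broken) − Σ(formed) = (5766 + 5D) − (10232) = −4466 + 5D
Setting this equal to −2016 kJ gives 5D = 2450, so D = 490 kJ/mol.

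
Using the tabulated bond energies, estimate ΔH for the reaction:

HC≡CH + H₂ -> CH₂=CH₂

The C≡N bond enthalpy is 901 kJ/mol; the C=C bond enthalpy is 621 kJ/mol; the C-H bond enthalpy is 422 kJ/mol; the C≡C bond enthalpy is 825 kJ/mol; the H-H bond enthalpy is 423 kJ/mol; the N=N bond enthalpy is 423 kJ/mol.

ΔH ≈ −217 kJ

Bonds broken (reactants):
  C≡C: 1 × 825 = 825
  C-H: 2 × 422 = 844
  H-H: 1 × 423 = 423
  Σ(broken) = 2092 kJ
Bonds formed (products):
  C-H: 4 × 422 = 1688
  C=C: 1 × 621 = 621
  Σ(formed) = 2309 kJ
ΔH = Σ(broken) − Σ(formed) = 2092 − 2309 = −217 kJ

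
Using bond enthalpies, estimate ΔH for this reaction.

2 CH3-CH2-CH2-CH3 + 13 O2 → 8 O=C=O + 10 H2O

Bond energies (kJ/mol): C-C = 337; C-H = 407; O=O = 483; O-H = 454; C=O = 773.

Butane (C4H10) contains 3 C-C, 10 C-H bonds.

Bonds broken (reactants):
  C-C: 6 × 337 = 2022
  C-H: 20 × 407 = 8140
  O=O: 13 × 483 = 6279
  Σ(broken) = 16441 kJ
Bonds formed (products):
  C=O: 16 × 773 = 12368
  O-H: 20 × 454 = 9080
  Σ(formed) = 21448 kJ
ΔH = Σ(broken) − Σ(formed) = 16441 − 21448 = −5007 kJ

ΔH ≈ −5007 kJ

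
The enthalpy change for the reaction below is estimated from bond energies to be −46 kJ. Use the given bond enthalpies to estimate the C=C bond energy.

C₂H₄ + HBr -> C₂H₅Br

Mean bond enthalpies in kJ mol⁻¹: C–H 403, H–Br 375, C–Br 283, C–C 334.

D(C=C) ≈ 599 kJ/mol

Let D be the C=C bond energy.
Σ(broken) = 4×403 + 1×D + 1×375 = 1987 + D
Σ(formed) = 1×283 + 1×334 + 5×403 = 2632
ΔH = Σ(broken) − Σ(formed) = (1987 + D) − (2632) = −645 + D
Setting this equal to −46 kJ gives D = 599 kJ/mol.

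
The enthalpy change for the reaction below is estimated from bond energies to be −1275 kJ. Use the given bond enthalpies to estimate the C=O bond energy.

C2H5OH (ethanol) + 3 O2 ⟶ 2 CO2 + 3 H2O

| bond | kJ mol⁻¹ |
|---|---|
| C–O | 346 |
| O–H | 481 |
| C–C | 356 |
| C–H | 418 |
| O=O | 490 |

Let D be the C=O bond energy.
Σ(broken) = 1×356 + 5×418 + 1×346 + 1×481 + 3×490 = 4743
Σ(formed) = 4×D + 6×481 = 2886 + 4D
ΔH = Σ(broken) − Σ(formed) = (4743) − (2886 + 4D) = +1857 − 4D
Setting this equal to −1275 kJ gives 4D = 3132, so D = 783 kJ/mol.

D(C=O) ≈ 783 kJ/mol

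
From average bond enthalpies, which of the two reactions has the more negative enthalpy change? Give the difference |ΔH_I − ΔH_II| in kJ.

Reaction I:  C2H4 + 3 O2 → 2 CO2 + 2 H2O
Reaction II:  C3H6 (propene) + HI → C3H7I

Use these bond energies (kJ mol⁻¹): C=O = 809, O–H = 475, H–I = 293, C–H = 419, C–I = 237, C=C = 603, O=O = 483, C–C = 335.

Reaction I:
  Bonds broken (reactants):
    C–H: 4 × 419 = 1676
    C=C: 1 × 603 = 603
    O=O: 3 × 483 = 1449
    Σ(broken) = 3728 kJ
  Bonds formed (products):
    C=O: 4 × 809 = 3236
    O–H: 4 × 475 = 1900
    Σ(formed) = 5136 kJ
  ΔH_I = 3728 − 5136 = −1408 kJ
Reaction II:
  Bonds broken (reactants):
    C–C: 1 × 335 = 335
    C–H: 6 × 419 = 2514
    C=C: 1 × 603 = 603
    H–I: 1 × 293 = 293
    Σ(broken) = 3745 kJ
  Bonds formed (products):
    C–C: 2 × 335 = 670
    C–H: 7 × 419 = 2933
    C–I: 1 × 237 = 237
    Σ(formed) = 3840 kJ
  ΔH_II = 3745 − 3840 = −95 kJ
ΔH_I − ΔH_II = −1313 kJ, so reaction I has the more negative ΔH; |ΔH_I − ΔH_II| = 1313 kJ.

Reaction I, by 1313 kJ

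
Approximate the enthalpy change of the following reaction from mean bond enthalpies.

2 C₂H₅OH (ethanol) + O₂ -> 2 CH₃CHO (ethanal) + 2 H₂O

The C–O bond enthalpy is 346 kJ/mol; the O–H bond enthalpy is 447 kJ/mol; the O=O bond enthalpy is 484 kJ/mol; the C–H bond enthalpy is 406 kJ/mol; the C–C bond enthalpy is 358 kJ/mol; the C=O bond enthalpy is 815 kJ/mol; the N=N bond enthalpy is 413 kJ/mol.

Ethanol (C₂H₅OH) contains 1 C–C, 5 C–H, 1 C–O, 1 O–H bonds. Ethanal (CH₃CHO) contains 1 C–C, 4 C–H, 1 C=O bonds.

ΔH ≈ −536 kJ

Bonds broken (reactants):
  C–C: 2 × 358 = 716
  C–H: 10 × 406 = 4060
  C–O: 2 × 346 = 692
  O–H: 2 × 447 = 894
  O=O: 1 × 484 = 484
  Σ(broken) = 6846 kJ
Bonds formed (products):
  C–C: 2 × 358 = 716
  C–H: 8 × 406 = 3248
  C=O: 2 × 815 = 1630
  O–H: 4 × 447 = 1788
  Σ(formed) = 7382 kJ
ΔH = Σ(broken) − Σ(formed) = 6846 − 7382 = −536 kJ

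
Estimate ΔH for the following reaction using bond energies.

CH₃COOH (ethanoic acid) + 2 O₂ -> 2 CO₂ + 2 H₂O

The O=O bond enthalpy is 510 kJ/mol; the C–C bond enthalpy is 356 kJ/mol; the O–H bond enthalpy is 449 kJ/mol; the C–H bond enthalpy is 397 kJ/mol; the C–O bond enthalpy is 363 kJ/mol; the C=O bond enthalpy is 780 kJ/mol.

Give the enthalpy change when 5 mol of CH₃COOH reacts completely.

ΔH = −3785 kJ

Bonds broken (reactants):
  C–C: 1 × 356 = 356
  C–H: 3 × 397 = 1191
  C–O: 1 × 363 = 363
  C=O: 1 × 780 = 780
  O–H: 1 × 449 = 449
  O=O: 2 × 510 = 1020
  Σ(broken) = 4159 kJ
Bonds formed (products):
  C=O: 4 × 780 = 3120
  O–H: 4 × 449 = 1796
  Σ(formed) = 4916 kJ
ΔH = Σ(broken) − Σ(formed) = 4159 − 4916 = −757 kJ
For 5× the reaction as written: 5 × (−757) = −3785 kJ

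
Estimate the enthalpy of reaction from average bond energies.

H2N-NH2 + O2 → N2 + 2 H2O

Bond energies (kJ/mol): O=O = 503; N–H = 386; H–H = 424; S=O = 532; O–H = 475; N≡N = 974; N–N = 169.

Bonds broken (reactants):
  N–H: 4 × 386 = 1544
  N–N: 1 × 169 = 169
  O=O: 1 × 503 = 503
  Σ(broken) = 2216 kJ
Bonds formed (products):
  N≡N: 1 × 974 = 974
  O–H: 4 × 475 = 1900
  Σ(formed) = 2874 kJ
ΔH = Σ(broken) − Σ(formed) = 2216 − 2874 = −658 kJ

ΔH ≈ −658 kJ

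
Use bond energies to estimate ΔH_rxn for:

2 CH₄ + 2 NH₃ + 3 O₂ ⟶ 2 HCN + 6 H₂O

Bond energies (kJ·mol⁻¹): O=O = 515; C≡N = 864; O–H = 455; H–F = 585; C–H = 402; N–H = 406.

Bonds broken (reactants):
  C–H: 8 × 402 = 3216
  N–H: 6 × 406 = 2436
  O=O: 3 × 515 = 1545
  Σ(broken) = 7197 kJ
Bonds formed (products):
  C≡N: 2 × 864 = 1728
  C–H: 2 × 402 = 804
  O–H: 12 × 455 = 5460
  Σ(formed) = 7992 kJ
ΔH = Σ(broken) − Σ(formed) = 7197 − 7992 = −795 kJ

ΔH ≈ −795 kJ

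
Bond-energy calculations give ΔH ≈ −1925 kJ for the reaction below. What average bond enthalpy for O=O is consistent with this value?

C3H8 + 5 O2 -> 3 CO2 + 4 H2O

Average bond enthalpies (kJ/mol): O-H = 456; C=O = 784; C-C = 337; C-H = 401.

D(O=O) ≈ 509 kJ/mol

Let D be the O=O bond energy.
Σ(broken) = 2×337 + 8×401 + 5×D = 3882 + 5D
Σ(formed) = 6×784 + 8×456 = 8352
ΔH = Σ(broken) − Σ(formed) = (3882 + 5D) − (8352) = −4470 + 5D
Setting this equal to −1925 kJ gives 5D = 2545, so D = 509 kJ/mol.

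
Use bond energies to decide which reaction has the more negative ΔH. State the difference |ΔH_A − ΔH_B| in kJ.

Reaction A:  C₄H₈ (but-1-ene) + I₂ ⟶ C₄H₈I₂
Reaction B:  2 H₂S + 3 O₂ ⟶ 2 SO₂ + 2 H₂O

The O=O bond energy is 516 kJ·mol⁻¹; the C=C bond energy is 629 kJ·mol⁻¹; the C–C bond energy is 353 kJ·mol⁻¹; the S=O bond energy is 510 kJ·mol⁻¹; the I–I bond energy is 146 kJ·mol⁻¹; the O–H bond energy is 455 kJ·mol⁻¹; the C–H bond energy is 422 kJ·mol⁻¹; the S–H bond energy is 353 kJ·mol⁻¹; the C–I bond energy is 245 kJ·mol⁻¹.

Reaction A:
  Bonds broken (reactants):
    C–C: 2 × 353 = 706
    C–H: 8 × 422 = 3376
    C=C: 1 × 629 = 629
    I–I: 1 × 146 = 146
    Σ(broken) = 4857 kJ
  Bonds formed (products):
    C–C: 3 × 353 = 1059
    C–H: 8 × 422 = 3376
    C–I: 2 × 245 = 490
    Σ(formed) = 4925 kJ
  ΔH_A = 4857 − 4925 = −68 kJ
Reaction B:
  Bonds broken (reactants):
    O=O: 3 × 516 = 1548
    S–H: 4 × 353 = 1412
    Σ(broken) = 2960 kJ
  Bonds formed (products):
    O–H: 4 × 455 = 1820
    S=O: 4 × 510 = 2040
    Σ(formed) = 3860 kJ
  ΔH_B = 2960 − 3860 = −900 kJ
ΔH_A − ΔH_B = +832 kJ, so reaction B has the more negative ΔH; |ΔH_A − ΔH_B| = 832 kJ.

Reaction B, by 832 kJ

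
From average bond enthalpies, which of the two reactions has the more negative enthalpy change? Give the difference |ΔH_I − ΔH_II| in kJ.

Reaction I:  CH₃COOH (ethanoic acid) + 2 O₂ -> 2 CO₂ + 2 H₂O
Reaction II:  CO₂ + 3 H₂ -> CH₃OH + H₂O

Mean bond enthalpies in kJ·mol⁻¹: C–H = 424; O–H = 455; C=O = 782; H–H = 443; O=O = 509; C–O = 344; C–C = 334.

Reaction I, by 655 kJ

Reaction I:
  Bonds broken (reactants):
    C–C: 1 × 334 = 334
    C–H: 3 × 424 = 1272
    C–O: 1 × 344 = 344
    C=O: 1 × 782 = 782
    O–H: 1 × 455 = 455
    O=O: 2 × 509 = 1018
    Σ(broken) = 4205 kJ
  Bonds formed (products):
    C=O: 4 × 782 = 3128
    O–H: 4 × 455 = 1820
    Σ(formed) = 4948 kJ
  ΔH_I = 4205 − 4948 = −743 kJ
Reaction II:
  Bonds broken (reactants):
    C=O: 2 × 782 = 1564
    H–H: 3 × 443 = 1329
    Σ(broken) = 2893 kJ
  Bonds formed (products):
    C–H: 3 × 424 = 1272
    C–O: 1 × 344 = 344
    O–H: 3 × 455 = 1365
    Σ(formed) = 2981 kJ
  ΔH_II = 2893 − 2981 = −88 kJ
ΔH_I − ΔH_II = −655 kJ, so reaction I has the more negative ΔH; |ΔH_I − ΔH_II| = 655 kJ.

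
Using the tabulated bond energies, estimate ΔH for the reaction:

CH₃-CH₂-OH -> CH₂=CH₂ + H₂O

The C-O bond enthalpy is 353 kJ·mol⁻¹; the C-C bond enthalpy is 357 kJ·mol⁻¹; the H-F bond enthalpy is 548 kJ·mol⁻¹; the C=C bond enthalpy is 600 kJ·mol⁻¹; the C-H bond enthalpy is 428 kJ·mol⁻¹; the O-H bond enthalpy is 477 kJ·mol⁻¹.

Bonds broken (reactants):
  C-C: 1 × 357 = 357
  C-H: 5 × 428 = 2140
  C-O: 1 × 353 = 353
  O-H: 1 × 477 = 477
  Σ(broken) = 3327 kJ
Bonds formed (products):
  C-H: 4 × 428 = 1712
  C=C: 1 × 600 = 600
  O-H: 2 × 477 = 954
  Σ(formed) = 3266 kJ
ΔH = Σ(broken) − Σ(formed) = 3327 − 3266 = +61 kJ

ΔH ≈ +61 kJ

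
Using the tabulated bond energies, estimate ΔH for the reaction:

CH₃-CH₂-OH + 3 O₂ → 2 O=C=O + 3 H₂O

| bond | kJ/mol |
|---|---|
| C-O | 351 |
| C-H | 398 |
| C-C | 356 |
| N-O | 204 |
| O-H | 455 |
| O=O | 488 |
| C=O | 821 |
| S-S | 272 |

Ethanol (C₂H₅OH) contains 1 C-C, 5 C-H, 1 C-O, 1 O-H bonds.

Bonds broken (reactants):
  C-C: 1 × 356 = 356
  C-H: 5 × 398 = 1990
  C-O: 1 × 351 = 351
  O-H: 1 × 455 = 455
  O=O: 3 × 488 = 1464
  Σ(broken) = 4616 kJ
Bonds formed (products):
  C=O: 4 × 821 = 3284
  O-H: 6 × 455 = 2730
  Σ(formed) = 6014 kJ
ΔH = Σ(broken) − Σ(formed) = 4616 − 6014 = −1398 kJ

ΔH ≈ −1398 kJ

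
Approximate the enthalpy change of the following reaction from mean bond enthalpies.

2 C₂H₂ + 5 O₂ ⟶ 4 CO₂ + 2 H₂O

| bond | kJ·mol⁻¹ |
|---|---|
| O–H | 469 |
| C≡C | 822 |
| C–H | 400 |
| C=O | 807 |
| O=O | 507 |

Bonds broken (reactants):
  C≡C: 2 × 822 = 1644
  C–H: 4 × 400 = 1600
  O=O: 5 × 507 = 2535
  Σ(broken) = 5779 kJ
Bonds formed (products):
  C=O: 8 × 807 = 6456
  O–H: 4 × 469 = 1876
  Σ(formed) = 8332 kJ
ΔH = Σ(broken) − Σ(formed) = 5779 − 8332 = −2553 kJ

ΔH ≈ −2553 kJ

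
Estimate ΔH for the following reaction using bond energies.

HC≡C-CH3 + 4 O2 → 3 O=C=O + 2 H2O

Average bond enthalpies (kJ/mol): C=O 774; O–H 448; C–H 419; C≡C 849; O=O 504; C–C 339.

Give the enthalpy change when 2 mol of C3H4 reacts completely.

Bonds broken (reactants):
  C≡C: 1 × 849 = 849
  C–C: 1 × 339 = 339
  C–H: 4 × 419 = 1676
  O=O: 4 × 504 = 2016
  Σ(broken) = 4880 kJ
Bonds formed (products):
  C=O: 6 × 774 = 4644
  O–H: 4 × 448 = 1792
  Σ(formed) = 6436 kJ
ΔH = Σ(broken) − Σ(formed) = 4880 − 6436 = −1556 kJ
For 2× the reaction as written: 2 × (−1556) = −3112 kJ

ΔH = −3112 kJ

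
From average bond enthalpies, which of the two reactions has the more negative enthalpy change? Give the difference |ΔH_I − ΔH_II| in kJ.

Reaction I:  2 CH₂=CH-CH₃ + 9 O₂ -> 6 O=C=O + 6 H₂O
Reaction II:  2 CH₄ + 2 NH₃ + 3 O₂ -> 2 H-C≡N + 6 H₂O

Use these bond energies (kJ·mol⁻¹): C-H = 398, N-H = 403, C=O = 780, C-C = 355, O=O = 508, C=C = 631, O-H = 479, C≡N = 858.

Reaction I:
  Bonds broken (reactants):
    C-C: 2 × 355 = 710
    C-H: 12 × 398 = 4776
    C=C: 2 × 631 = 1262
    O=O: 9 × 508 = 4572
    Σ(broken) = 11320 kJ
  Bonds formed (products):
    C=O: 12 × 780 = 9360
    O-H: 12 × 479 = 5748
    Σ(formed) = 15108 kJ
  ΔH_I = 11320 − 15108 = −3788 kJ
Reaction II:
  Bonds broken (reactants):
    C-H: 8 × 398 = 3184
    N-H: 6 × 403 = 2418
    O=O: 3 × 508 = 1524
    Σ(broken) = 7126 kJ
  Bonds formed (products):
    C≡N: 2 × 858 = 1716
    C-H: 2 × 398 = 796
    O-H: 12 × 479 = 5748
    Σ(formed) = 8260 kJ
  ΔH_II = 7126 − 8260 = −1134 kJ
ΔH_I − ΔH_II = −2654 kJ, so reaction I has the more negative ΔH; |ΔH_I − ΔH_II| = 2654 kJ.

Reaction I, by 2654 kJ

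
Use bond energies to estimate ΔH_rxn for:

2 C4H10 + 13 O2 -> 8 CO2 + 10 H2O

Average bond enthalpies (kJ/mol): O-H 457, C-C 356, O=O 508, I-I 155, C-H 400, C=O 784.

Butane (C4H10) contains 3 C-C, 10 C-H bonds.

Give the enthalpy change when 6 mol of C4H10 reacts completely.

Bonds broken (reactants):
  C-C: 6 × 356 = 2136
  C-H: 20 × 400 = 8000
  O=O: 13 × 508 = 6604
  Σ(broken) = 16740 kJ
Bonds formed (products):
  C=O: 16 × 784 = 12544
  O-H: 20 × 457 = 9140
  Σ(formed) = 21684 kJ
ΔH = Σ(broken) − Σ(formed) = 16740 − 21684 = −4944 kJ
For 3× the reaction as written: 3 × (−4944) = −14832 kJ

ΔH = −14832 kJ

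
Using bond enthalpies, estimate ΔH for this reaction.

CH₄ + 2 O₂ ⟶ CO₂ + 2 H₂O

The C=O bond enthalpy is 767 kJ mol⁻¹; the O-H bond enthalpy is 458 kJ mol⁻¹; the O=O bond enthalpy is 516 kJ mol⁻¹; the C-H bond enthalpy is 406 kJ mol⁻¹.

Bonds broken (reactants):
  C-H: 4 × 406 = 1624
  O=O: 2 × 516 = 1032
  Σ(broken) = 2656 kJ
Bonds formed (products):
  C=O: 2 × 767 = 1534
  O-H: 4 × 458 = 1832
  Σ(formed) = 3366 kJ
ΔH = Σ(broken) − Σ(formed) = 2656 − 3366 = −710 kJ

ΔH ≈ −710 kJ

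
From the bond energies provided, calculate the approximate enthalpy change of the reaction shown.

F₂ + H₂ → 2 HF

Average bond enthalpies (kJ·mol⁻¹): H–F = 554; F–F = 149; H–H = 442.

ΔH ≈ −517 kJ

Bonds broken (reactants):
  F–F: 1 × 149 = 149
  H–H: 1 × 442 = 442
  Σ(broken) = 591 kJ
Bonds formed (products):
  H–F: 2 × 554 = 1108
  Σ(formed) = 1108 kJ
ΔH = Σ(broken) − Σ(formed) = 591 − 1108 = −517 kJ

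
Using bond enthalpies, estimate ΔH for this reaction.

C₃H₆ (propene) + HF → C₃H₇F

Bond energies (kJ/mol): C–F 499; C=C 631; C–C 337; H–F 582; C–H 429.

ΔH ≈ −52 kJ

Bonds broken (reactants):
  C–C: 1 × 337 = 337
  C–H: 6 × 429 = 2574
  C=C: 1 × 631 = 631
  H–F: 1 × 582 = 582
  Σ(broken) = 4124 kJ
Bonds formed (products):
  C–C: 2 × 337 = 674
  C–F: 1 × 499 = 499
  C–H: 7 × 429 = 3003
  Σ(formed) = 4176 kJ
ΔH = Σ(broken) − Σ(formed) = 4124 − 4176 = −52 kJ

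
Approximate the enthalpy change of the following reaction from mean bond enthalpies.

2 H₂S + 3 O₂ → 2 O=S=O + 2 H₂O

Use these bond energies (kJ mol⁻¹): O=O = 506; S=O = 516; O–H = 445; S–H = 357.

Bonds broken (reactants):
  O=O: 3 × 506 = 1518
  S–H: 4 × 357 = 1428
  Σ(broken) = 2946 kJ
Bonds formed (products):
  O–H: 4 × 445 = 1780
  S=O: 4 × 516 = 2064
  Σ(formed) = 3844 kJ
ΔH = Σ(broken) − Σ(formed) = 2946 − 3844 = −898 kJ

ΔH ≈ −898 kJ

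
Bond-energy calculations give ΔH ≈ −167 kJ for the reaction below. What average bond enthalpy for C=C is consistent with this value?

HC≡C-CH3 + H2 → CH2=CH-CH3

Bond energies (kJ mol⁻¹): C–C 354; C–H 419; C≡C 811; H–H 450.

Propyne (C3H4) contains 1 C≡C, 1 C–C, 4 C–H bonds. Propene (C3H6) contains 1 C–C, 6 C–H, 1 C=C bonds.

D(C=C) ≈ 590 kJ/mol

Let D be the C=C bond energy.
Σ(broken) = 1×811 + 1×354 + 4×419 + 1×450 = 3291
Σ(formed) = 1×354 + 6×419 + 1×D = 2868 + D
ΔH = Σ(broken) − Σ(formed) = (3291) − (2868 + D) = +423 − D
Setting this equal to −167 kJ gives D = 590 kJ/mol.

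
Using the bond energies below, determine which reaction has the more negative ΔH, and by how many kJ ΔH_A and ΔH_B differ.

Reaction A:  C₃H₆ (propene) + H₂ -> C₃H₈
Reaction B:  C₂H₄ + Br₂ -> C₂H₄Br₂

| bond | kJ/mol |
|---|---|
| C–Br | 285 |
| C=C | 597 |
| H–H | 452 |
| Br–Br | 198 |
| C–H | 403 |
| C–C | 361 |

Reaction B, by 18 kJ

Reaction A:
  Bonds broken (reactants):
    C–C: 1 × 361 = 361
    C–H: 6 × 403 = 2418
    C=C: 1 × 597 = 597
    H–H: 1 × 452 = 452
    Σ(broken) = 3828 kJ
  Bonds formed (products):
    C–C: 2 × 361 = 722
    C–H: 8 × 403 = 3224
    Σ(formed) = 3946 kJ
  ΔH_A = 3828 − 3946 = −118 kJ
Reaction B:
  Bonds broken (reactants):
    Br–Br: 1 × 198 = 198
    C–H: 4 × 403 = 1612
    C=C: 1 × 597 = 597
    Σ(broken) = 2407 kJ
  Bonds formed (products):
    C–Br: 2 × 285 = 570
    C–C: 1 × 361 = 361
    C–H: 4 × 403 = 1612
    Σ(formed) = 2543 kJ
  ΔH_B = 2407 − 2543 = −136 kJ
ΔH_A − ΔH_B = +18 kJ, so reaction B has the more negative ΔH; |ΔH_A − ΔH_B| = 18 kJ.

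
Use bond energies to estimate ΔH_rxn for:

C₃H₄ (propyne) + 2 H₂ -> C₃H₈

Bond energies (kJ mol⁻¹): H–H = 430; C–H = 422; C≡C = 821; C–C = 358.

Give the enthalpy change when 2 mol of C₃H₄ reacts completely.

Bonds broken (reactants):
  C≡C: 1 × 821 = 821
  C–C: 1 × 358 = 358
  C–H: 4 × 422 = 1688
  H–H: 2 × 430 = 860
  Σ(broken) = 3727 kJ
Bonds formed (products):
  C–C: 2 × 358 = 716
  C–H: 8 × 422 = 3376
  Σ(formed) = 4092 kJ
ΔH = Σ(broken) − Σ(formed) = 3727 − 4092 = −365 kJ
For 2× the reaction as written: 2 × (−365) = −730 kJ

ΔH = −730 kJ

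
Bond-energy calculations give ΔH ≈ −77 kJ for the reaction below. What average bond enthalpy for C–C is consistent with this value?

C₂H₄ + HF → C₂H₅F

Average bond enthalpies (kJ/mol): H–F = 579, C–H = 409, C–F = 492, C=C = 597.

D(C–C) ≈ 352 kJ/mol

Let D be the C–C bond energy.
Σ(broken) = 4×409 + 1×597 + 1×579 = 2812
Σ(formed) = 1×D + 1×492 + 5×409 = 2537 + D
ΔH = Σ(broken) − Σ(formed) = (2812) − (2537 + D) = +275 − D
Setting this equal to −77 kJ gives D = 352 kJ/mol.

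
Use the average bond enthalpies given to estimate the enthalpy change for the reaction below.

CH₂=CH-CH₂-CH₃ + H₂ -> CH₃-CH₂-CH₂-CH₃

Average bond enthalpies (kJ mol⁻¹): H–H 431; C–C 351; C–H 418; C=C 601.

Bonds broken (reactants):
  C–C: 2 × 351 = 702
  C–H: 8 × 418 = 3344
  C=C: 1 × 601 = 601
  H–H: 1 × 431 = 431
  Σ(broken) = 5078 kJ
Bonds formed (products):
  C–C: 3 × 351 = 1053
  C–H: 10 × 418 = 4180
  Σ(formed) = 5233 kJ
ΔH = Σ(broken) − Σ(formed) = 5078 − 5233 = −155 kJ

ΔH ≈ −155 kJ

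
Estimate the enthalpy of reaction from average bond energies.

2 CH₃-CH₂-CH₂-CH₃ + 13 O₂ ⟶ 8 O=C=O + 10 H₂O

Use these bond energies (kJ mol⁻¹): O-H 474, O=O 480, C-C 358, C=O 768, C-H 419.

ΔH ≈ −5000 kJ

Bonds broken (reactants):
  C-C: 6 × 358 = 2148
  C-H: 20 × 419 = 8380
  O=O: 13 × 480 = 6240
  Σ(broken) = 16768 kJ
Bonds formed (products):
  C=O: 16 × 768 = 12288
  O-H: 20 × 474 = 9480
  Σ(formed) = 21768 kJ
ΔH = Σ(broken) − Σ(formed) = 16768 − 21768 = −5000 kJ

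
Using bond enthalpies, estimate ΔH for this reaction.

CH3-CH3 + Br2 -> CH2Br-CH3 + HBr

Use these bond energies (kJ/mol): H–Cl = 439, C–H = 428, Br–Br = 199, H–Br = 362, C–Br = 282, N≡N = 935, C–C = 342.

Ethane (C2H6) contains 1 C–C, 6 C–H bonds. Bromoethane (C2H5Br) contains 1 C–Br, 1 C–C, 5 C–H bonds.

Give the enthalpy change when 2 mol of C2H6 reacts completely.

Bonds broken (reactants):
  Br–Br: 1 × 199 = 199
  C–C: 1 × 342 = 342
  C–H: 6 × 428 = 2568
  Σ(broken) = 3109 kJ
Bonds formed (products):
  C–Br: 1 × 282 = 282
  C–C: 1 × 342 = 342
  C–H: 5 × 428 = 2140
  H–Br: 1 × 362 = 362
  Σ(formed) = 3126 kJ
ΔH = Σ(broken) − Σ(formed) = 3109 − 3126 = −17 kJ
For 2× the reaction as written: 2 × (−17) = −34 kJ

ΔH = −34 kJ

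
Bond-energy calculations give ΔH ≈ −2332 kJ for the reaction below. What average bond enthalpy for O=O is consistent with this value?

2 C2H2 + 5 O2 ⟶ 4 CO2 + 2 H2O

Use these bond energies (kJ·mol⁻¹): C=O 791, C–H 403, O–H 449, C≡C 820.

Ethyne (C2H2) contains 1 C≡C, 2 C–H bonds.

Let D be the O=O bond energy.
Σ(broken) = 2×820 + 4×403 + 5×D = 3252 + 5D
Σ(formed) = 8×791 + 4×449 = 8124
ΔH = Σ(broken) − Σ(formed) = (3252 + 5D) − (8124) = −4872 + 5D
Setting this equal to −2332 kJ gives 5D = 2540, so D = 508 kJ/mol.

D(O=O) ≈ 508 kJ/mol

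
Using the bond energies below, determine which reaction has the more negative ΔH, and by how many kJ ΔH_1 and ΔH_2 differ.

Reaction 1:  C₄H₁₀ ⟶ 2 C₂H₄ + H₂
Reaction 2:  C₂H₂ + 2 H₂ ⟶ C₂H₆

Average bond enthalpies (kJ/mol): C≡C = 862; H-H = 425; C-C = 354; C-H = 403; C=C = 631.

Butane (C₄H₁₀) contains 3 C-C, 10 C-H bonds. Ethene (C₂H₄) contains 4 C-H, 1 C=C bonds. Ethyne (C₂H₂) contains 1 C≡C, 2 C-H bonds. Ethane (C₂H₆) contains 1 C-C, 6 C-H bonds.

Reaction 1:
  Bonds broken (reactants):
    C-C: 3 × 354 = 1062
    C-H: 10 × 403 = 4030
    Σ(broken) = 5092 kJ
  Bonds formed (products):
    C-H: 8 × 403 = 3224
    C=C: 2 × 631 = 1262
    H-H: 1 × 425 = 425
    Σ(formed) = 4911 kJ
  ΔH_1 = 5092 − 4911 = +181 kJ
Reaction 2:
  Bonds broken (reactants):
    C≡C: 1 × 862 = 862
    C-H: 2 × 403 = 806
    H-H: 2 × 425 = 850
    Σ(broken) = 2518 kJ
  Bonds formed (products):
    C-C: 1 × 354 = 354
    C-H: 6 × 403 = 2418
    Σ(formed) = 2772 kJ
  ΔH_2 = 2518 − 2772 = −254 kJ
ΔH_1 − ΔH_2 = +435 kJ, so reaction 2 has the more negative ΔH; |ΔH_1 − ΔH_2| = 435 kJ.

Reaction 2, by 435 kJ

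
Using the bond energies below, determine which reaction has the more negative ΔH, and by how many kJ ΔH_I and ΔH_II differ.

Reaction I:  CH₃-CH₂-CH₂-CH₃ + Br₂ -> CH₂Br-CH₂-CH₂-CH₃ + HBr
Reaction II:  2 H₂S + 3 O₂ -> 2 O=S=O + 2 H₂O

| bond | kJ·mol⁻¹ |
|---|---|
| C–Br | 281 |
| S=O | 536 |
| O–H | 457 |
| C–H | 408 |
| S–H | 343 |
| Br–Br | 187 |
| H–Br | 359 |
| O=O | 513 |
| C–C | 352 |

Reaction I:
  Bonds broken (reactants):
    Br–Br: 1 × 187 = 187
    C–C: 3 × 352 = 1056
    C–H: 10 × 408 = 4080
    Σ(broken) = 5323 kJ
  Bonds formed (products):
    C–Br: 1 × 281 = 281
    C–C: 3 × 352 = 1056
    C–H: 9 × 408 = 3672
    H–Br: 1 × 359 = 359
    Σ(formed) = 5368 kJ
  ΔH_I = 5323 − 5368 = −45 kJ
Reaction II:
  Bonds broken (reactants):
    O=O: 3 × 513 = 1539
    S–H: 4 × 343 = 1372
    Σ(broken) = 2911 kJ
  Bonds formed (products):
    O–H: 4 × 457 = 1828
    S=O: 4 × 536 = 2144
    Σ(formed) = 3972 kJ
  ΔH_II = 2911 − 3972 = −1061 kJ
ΔH_I − ΔH_II = +1016 kJ, so reaction II has the more negative ΔH; |ΔH_I − ΔH_II| = 1016 kJ.

Reaction II, by 1016 kJ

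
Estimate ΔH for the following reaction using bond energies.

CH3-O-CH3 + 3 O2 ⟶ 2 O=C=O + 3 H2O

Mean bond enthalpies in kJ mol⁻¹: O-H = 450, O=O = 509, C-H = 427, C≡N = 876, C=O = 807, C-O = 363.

Bonds broken (reactants):
  C-H: 6 × 427 = 2562
  C-O: 2 × 363 = 726
  O=O: 3 × 509 = 1527
  Σ(broken) = 4815 kJ
Bonds formed (products):
  C=O: 4 × 807 = 3228
  O-H: 6 × 450 = 2700
  Σ(formed) = 5928 kJ
ΔH = Σ(broken) − Σ(formed) = 4815 − 5928 = −1113 kJ

ΔH ≈ −1113 kJ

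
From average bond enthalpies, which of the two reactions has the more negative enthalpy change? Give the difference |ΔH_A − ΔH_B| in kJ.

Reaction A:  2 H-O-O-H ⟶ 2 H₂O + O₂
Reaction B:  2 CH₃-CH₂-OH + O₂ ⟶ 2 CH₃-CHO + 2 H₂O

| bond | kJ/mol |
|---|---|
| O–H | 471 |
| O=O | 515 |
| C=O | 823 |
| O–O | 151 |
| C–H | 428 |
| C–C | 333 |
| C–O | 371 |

Reaction A:
  Bonds broken (reactants):
    O–H: 4 × 471 = 1884
    O–O: 2 × 151 = 302
    Σ(broken) = 2186 kJ
  Bonds formed (products):
    O–H: 4 × 471 = 1884
    O=O: 1 × 515 = 515
    Σ(formed) = 2399 kJ
  ΔH_A = 2186 − 2399 = −213 kJ
Reaction B:
  Bonds broken (reactants):
    C–C: 2 × 333 = 666
    C–H: 10 × 428 = 4280
    C–O: 2 × 371 = 742
    O–H: 2 × 471 = 942
    O=O: 1 × 515 = 515
    Σ(broken) = 7145 kJ
  Bonds formed (products):
    C–C: 2 × 333 = 666
    C–H: 8 × 428 = 3424
    C=O: 2 × 823 = 1646
    O–H: 4 × 471 = 1884
    Σ(formed) = 7620 kJ
  ΔH_B = 7145 − 7620 = −475 kJ
ΔH_A − ΔH_B = +262 kJ, so reaction B has the more negative ΔH; |ΔH_A − ΔH_B| = 262 kJ.

Reaction B, by 262 kJ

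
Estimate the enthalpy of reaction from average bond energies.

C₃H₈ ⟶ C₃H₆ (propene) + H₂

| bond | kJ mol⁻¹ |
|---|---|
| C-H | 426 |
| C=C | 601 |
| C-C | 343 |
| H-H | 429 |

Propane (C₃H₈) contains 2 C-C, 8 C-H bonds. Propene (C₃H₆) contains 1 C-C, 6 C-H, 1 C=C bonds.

Bonds broken (reactants):
  C-C: 2 × 343 = 686
  C-H: 8 × 426 = 3408
  Σ(broken) = 4094 kJ
Bonds formed (products):
  C-C: 1 × 343 = 343
  C-H: 6 × 426 = 2556
  C=C: 1 × 601 = 601
  H-H: 1 × 429 = 429
  Σ(formed) = 3929 kJ
ΔH = Σ(broken) − Σ(formed) = 4094 − 3929 = +165 kJ

ΔH ≈ +165 kJ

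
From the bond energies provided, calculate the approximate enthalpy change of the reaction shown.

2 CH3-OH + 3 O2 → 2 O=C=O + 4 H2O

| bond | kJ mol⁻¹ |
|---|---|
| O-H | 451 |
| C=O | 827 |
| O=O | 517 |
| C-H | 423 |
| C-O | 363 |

ΔH ≈ −1199 kJ

Bonds broken (reactants):
  C-H: 6 × 423 = 2538
  C-O: 2 × 363 = 726
  O-H: 2 × 451 = 902
  O=O: 3 × 517 = 1551
  Σ(broken) = 5717 kJ
Bonds formed (products):
  C=O: 4 × 827 = 3308
  O-H: 8 × 451 = 3608
  Σ(formed) = 6916 kJ
ΔH = Σ(broken) − Σ(formed) = 5717 − 6916 = −1199 kJ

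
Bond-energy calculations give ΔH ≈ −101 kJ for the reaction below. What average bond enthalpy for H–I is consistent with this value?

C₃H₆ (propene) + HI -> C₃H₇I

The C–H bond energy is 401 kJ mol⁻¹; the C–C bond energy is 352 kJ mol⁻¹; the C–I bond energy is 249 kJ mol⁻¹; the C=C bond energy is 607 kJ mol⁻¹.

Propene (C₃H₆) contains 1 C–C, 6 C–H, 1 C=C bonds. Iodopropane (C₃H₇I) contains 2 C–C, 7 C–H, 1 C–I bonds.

Let D be the H–I bond energy.
Σ(broken) = 1×352 + 6×401 + 1×607 + 1×D = 3365 + D
Σ(formed) = 2×352 + 7×401 + 1×249 = 3760
ΔH = Σ(broken) − Σ(formed) = (3365 + D) − (3760) = −395 + D
Setting this equal to −101 kJ gives D = 294 kJ/mol.

D(H–I) ≈ 294 kJ/mol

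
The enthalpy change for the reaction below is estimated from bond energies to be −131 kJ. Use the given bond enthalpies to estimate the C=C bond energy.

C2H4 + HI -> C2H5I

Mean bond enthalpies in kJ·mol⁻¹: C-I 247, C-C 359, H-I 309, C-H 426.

Let D be the C=C bond energy.
Σ(broken) = 4×426 + 1×D + 1×309 = 2013 + D
Σ(formed) = 1×359 + 5×426 + 1×247 = 2736
ΔH = Σ(broken) − Σ(formed) = (2013 + D) − (2736) = −723 + D
Setting this equal to −131 kJ gives D = 592 kJ/mol.

D(C=C) ≈ 592 kJ/mol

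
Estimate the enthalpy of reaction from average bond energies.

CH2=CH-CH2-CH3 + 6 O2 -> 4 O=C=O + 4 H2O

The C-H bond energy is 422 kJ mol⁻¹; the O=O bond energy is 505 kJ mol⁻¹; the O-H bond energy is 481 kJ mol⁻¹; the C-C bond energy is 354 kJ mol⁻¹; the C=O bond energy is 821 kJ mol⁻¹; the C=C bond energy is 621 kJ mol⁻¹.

Bonds broken (reactants):
  C-C: 2 × 354 = 708
  C-H: 8 × 422 = 3376
  C=C: 1 × 621 = 621
  O=O: 6 × 505 = 3030
  Σ(broken) = 7735 kJ
Bonds formed (products):
  C=O: 8 × 821 = 6568
  O-H: 8 × 481 = 3848
  Σ(formed) = 10416 kJ
ΔH = Σ(broken) − Σ(formed) = 7735 − 10416 = −2681 kJ

ΔH ≈ −2681 kJ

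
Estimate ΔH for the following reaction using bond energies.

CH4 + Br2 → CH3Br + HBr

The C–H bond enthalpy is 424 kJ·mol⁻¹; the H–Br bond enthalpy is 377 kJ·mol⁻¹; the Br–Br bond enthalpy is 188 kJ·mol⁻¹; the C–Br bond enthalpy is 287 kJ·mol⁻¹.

Bonds broken (reactants):
  Br–Br: 1 × 188 = 188
  C–H: 4 × 424 = 1696
  Σ(broken) = 1884 kJ
Bonds formed (products):
  C–Br: 1 × 287 = 287
  C–H: 3 × 424 = 1272
  H–Br: 1 × 377 = 377
  Σ(formed) = 1936 kJ
ΔH = Σ(broken) − Σ(formed) = 1884 − 1936 = −52 kJ

ΔH ≈ −52 kJ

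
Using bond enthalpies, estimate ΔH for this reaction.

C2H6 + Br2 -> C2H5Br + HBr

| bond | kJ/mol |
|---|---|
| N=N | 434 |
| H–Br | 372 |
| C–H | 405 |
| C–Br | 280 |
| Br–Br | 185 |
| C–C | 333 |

Bonds broken (reactants):
  Br–Br: 1 × 185 = 185
  C–C: 1 × 333 = 333
  C–H: 6 × 405 = 2430
  Σ(broken) = 2948 kJ
Bonds formed (products):
  C–Br: 1 × 280 = 280
  C–C: 1 × 333 = 333
  C–H: 5 × 405 = 2025
  H–Br: 1 × 372 = 372
  Σ(formed) = 3010 kJ
ΔH = Σ(broken) − Σ(formed) = 2948 − 3010 = −62 kJ

ΔH ≈ −62 kJ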